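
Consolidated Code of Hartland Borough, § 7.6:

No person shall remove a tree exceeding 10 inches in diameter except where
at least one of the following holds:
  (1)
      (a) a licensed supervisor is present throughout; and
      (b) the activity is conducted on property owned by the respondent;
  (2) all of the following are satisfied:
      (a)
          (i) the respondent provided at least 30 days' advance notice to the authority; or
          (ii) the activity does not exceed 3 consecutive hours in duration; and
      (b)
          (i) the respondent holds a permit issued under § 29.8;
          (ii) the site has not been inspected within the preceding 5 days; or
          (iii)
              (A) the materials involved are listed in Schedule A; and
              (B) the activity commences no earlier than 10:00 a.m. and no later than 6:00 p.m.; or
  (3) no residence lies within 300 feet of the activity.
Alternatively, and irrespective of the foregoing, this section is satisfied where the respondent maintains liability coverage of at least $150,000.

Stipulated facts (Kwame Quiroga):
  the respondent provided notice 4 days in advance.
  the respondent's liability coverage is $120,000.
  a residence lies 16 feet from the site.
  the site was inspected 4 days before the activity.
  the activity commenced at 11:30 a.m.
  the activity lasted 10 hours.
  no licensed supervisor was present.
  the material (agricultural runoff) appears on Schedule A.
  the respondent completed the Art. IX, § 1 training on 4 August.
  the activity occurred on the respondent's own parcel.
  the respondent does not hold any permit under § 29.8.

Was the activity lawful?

No — unlawful.

(a) supervisor present — not met.
(b) own property — holds.
(1) = F AND T = false.
(i) ≥30 days' notice — not satisfied.
(ii) ≤ 3 hrs duration — fails.
(a): F OR F → false.
(i) holds permit — not met.
(ii) not (site inspected) — not met.
(A) Schedule A material — satisfied.
(B) start within hours — satisfied.
(iii) = T AND T = true.
(b) = F OR F OR T = true.
So (2) is not satisfied (F AND T).
(3) no residence in 300 ft — not met.
So Overall is not satisfied (F OR F OR F).
Exception (coverage ≥ $150,000) — not satisfied.
Result: main false OR exception false → false.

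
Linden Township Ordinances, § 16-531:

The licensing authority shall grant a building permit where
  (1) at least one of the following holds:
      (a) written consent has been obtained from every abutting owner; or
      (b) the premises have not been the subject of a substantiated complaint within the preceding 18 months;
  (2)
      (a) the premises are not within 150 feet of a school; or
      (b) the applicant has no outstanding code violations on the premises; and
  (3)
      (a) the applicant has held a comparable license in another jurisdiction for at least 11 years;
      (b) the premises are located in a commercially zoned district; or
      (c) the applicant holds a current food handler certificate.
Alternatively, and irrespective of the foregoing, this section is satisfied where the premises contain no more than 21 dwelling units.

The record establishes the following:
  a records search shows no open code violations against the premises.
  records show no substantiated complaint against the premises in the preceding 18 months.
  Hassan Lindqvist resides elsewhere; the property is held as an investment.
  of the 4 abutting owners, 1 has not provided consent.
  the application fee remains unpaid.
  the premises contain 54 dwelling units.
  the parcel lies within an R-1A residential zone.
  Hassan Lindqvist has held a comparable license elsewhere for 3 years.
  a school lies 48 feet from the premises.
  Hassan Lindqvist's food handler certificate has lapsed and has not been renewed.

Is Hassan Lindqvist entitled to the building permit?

No — denied.

(a) all abutters consent — not satisfied.
(b) no complaint in 18 mo. — holds.
(1) = F OR T = true.
(a) ≥150 ft from school — not satisfied.
(b) no code violations — satisfied.
(2): F OR T → true.
(a) prior license ≥ 11 yr — not met.
(b) commercially zoned — fails.
(c) food handler cert. — not met.
So (3) is not satisfied (F OR F OR F).
So Overall is not satisfied (T AND T AND F).
Exception (≤ 21 units) — not satisfied.
Result: main false OR exception false → false.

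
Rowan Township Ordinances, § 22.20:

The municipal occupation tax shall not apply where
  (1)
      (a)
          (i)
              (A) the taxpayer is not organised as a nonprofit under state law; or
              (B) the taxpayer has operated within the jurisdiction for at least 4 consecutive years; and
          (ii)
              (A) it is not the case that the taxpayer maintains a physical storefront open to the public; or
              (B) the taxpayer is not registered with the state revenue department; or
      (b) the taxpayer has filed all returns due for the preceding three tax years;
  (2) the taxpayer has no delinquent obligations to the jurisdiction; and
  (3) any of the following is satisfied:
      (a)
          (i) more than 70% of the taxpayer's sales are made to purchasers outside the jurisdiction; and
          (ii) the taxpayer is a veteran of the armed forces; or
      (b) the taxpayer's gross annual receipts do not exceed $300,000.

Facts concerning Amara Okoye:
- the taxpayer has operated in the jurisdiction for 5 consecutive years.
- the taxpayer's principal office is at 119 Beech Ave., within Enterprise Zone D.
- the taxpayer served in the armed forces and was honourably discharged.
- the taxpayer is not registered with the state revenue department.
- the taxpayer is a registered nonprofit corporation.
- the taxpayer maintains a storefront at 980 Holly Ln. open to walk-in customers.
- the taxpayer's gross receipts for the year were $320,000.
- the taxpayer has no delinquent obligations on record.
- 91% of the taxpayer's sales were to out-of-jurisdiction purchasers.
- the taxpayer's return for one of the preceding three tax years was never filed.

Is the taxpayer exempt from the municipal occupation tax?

Yes — exempt.

(A) not (nonprofit) — not satisfied.
(B) ≥ 4 yrs in jurisdiction — holds.
So (i) is satisfied (F OR T).
(A) not (has storefront) — not met.
(B) not (state-registered) — satisfied.
(ii): F OR T → true.
(a): T AND T → true.
(b) returns current — not satisfied.
(1) = T OR F = true.
(2) no delinquency — satisfied.
(i) >70% out-of-jur. sales — met.
(ii) veteran — holds.
So (a) is satisfied (T AND T).
(b) receipts ≤ $300,000 — not met.
(3): T OR F → true.
Overall: T AND T AND T → true.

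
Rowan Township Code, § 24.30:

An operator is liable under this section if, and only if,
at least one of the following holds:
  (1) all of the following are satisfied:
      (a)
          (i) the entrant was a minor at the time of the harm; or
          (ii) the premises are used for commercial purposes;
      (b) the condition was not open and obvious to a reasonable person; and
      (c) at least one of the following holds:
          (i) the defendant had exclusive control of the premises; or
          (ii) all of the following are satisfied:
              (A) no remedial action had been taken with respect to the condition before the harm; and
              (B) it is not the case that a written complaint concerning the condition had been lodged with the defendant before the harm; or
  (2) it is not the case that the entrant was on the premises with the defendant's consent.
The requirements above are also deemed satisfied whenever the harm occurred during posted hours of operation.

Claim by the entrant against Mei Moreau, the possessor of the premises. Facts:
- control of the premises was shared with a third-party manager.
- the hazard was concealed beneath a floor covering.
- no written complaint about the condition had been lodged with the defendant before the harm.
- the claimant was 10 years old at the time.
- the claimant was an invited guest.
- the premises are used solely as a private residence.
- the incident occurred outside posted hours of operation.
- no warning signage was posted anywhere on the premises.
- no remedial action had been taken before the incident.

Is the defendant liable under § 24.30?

(i) entrant a minor — satisfied.
(ii) commercial use — not satisfied.
So (a) is satisfied (T OR F).
(b) not open/obvious — met.
(i) exclusive control — not met.
(A) no remedial action — holds.
(B) not (complaint lodged) — holds.
(ii) = T AND T = true.
(c) = F OR T = true.
So (1) is satisfied (T AND T AND T).
(2) not (consent to enter) — not satisfied.
Overall: T OR F → true.
Exception (during posted hours) — not satisfied.
Result: main true OR exception false → true.

Yes — liable.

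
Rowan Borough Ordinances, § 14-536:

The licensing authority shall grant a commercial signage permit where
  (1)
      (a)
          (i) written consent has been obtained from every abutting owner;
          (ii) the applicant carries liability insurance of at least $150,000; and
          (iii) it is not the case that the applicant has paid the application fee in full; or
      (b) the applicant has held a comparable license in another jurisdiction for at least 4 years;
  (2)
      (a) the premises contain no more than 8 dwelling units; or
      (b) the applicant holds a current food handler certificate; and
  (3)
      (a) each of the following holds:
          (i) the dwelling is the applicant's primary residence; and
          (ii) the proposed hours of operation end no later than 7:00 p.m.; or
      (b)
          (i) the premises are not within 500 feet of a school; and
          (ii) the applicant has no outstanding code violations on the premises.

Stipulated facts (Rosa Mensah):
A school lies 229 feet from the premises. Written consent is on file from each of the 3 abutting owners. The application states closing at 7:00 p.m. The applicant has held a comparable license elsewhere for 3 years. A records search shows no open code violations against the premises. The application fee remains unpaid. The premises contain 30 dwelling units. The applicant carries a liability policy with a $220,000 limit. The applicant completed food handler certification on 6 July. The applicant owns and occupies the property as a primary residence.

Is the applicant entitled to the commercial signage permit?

Yes — granted.

(i) all abutters consent — met.
(ii) insurance ≥ $150,000 — satisfied.
(iii) not (fee paid) — holds.
So (a) is satisfied (T AND T AND T).
(b) prior license ≥ 4 yr — not met.
So (1) is satisfied (T OR F).
(a) ≤ 8 units — not met.
(b) food handler cert. — satisfied.
(2): F OR T → true.
(i) primary residence — met.
(ii) closes by 7 p.m. — satisfied.
So (a) is satisfied (T AND T).
(i) ≥500 ft from school — fails.
(ii) no code violations — met.
So (b) is not satisfied (F AND T).
(3): T OR F → true.
Overall = T AND T AND T = true.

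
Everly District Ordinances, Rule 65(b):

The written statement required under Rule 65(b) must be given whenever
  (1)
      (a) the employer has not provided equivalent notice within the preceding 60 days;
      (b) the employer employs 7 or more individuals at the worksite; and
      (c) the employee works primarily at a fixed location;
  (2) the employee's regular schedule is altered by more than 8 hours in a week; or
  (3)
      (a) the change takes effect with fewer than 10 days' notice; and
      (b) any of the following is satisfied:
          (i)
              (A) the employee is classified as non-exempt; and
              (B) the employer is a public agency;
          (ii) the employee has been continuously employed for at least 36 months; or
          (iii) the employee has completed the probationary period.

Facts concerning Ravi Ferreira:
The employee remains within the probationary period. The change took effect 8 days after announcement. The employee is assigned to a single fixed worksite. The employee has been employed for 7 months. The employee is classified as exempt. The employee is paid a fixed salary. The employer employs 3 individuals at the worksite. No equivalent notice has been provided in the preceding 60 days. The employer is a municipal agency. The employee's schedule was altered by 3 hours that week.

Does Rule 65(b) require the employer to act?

No — not required.

(a) no recent notice — met.
(b) ≥ 7 at site — fails.
(c) fixed location — holds.
So (1) is not satisfied (T AND F AND T).
(2) schedule shift > 8h — not met.
(a) < 10 days' notice — met.
(A) non-exempt — not met.
(B) public agency — satisfied.
(i) = F AND T = false.
(ii) tenure ≥ 36 mo. — fails.
(iii) past probation — not met.
(b) = F OR F OR F = false.
(3) = T AND F = false.
Overall: F OR F OR F → false.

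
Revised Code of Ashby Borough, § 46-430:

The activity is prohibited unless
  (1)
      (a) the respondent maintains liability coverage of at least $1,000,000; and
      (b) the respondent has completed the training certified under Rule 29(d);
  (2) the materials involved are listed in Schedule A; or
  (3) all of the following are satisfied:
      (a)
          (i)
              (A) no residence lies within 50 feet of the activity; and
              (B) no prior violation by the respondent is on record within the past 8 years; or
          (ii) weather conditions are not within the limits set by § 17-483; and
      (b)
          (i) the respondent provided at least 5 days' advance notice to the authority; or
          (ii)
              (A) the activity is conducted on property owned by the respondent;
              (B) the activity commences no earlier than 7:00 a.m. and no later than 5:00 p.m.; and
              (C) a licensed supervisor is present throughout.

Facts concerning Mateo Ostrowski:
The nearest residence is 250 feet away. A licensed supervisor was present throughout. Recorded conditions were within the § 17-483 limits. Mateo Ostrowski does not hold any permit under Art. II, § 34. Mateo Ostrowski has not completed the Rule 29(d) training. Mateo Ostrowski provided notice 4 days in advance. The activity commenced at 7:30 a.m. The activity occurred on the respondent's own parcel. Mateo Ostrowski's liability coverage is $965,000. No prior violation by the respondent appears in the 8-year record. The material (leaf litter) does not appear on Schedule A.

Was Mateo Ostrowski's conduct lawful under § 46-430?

(a) coverage ≥ $1,000,000 — not satisfied.
(b) training certified — not met.
So (1) is not satisfied (F AND F).
(2) Schedule A material — not met.
(A) no residence in 50 ft — met.
(B) no prior violation — satisfied.
(i) = T AND T = true.
(ii) not (weather ok) — not met.
(a): T OR F → true.
(i) ≥5 days' notice — not met.
(A) own property — met.
(B) start within hours — holds.
(C) supervisor present — met.
(ii): T AND T AND T → true.
So (b) is satisfied (F OR T).
(3): T AND T → true.
Overall: F OR F OR T → true.

Yes — lawful.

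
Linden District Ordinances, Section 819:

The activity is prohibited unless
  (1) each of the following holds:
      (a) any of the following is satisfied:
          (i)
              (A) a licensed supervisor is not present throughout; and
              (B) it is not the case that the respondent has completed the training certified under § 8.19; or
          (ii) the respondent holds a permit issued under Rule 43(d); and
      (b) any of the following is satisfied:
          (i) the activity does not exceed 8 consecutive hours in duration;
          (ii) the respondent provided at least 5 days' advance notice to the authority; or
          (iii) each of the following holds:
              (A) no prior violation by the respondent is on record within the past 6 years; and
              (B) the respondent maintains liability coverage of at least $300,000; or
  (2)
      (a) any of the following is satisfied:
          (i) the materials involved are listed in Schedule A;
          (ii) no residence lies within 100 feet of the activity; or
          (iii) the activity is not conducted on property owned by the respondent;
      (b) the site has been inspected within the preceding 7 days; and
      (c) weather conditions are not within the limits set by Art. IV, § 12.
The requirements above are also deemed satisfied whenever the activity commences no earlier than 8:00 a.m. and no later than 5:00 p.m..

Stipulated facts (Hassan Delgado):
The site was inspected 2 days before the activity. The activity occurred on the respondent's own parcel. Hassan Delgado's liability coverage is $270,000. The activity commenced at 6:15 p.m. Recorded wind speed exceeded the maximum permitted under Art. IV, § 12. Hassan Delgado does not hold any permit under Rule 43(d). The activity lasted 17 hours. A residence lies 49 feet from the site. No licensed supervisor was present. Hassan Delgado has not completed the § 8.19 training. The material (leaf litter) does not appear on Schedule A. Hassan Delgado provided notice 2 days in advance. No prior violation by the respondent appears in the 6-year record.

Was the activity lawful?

No — unlawful.

(A) not (supervisor present) — met.
(B) not (training certified) — met.
(i) = T AND T = true.
(ii) holds permit — not satisfied.
(a) = T OR F = true.
(i) ≤ 8 hrs duration — not satisfied.
(ii) ≥5 days' notice — fails.
(A) no prior violation — met.
(B) coverage ≥ $300,000 — fails.
So (iii) is not satisfied (T AND F).
(b): F OR F OR F → false.
(1) = T AND F = false.
(i) Schedule A material — not met.
(ii) no residence in 100 ft — not satisfied.
(iii) not (own property) — not satisfied.
So (a) is not satisfied (F OR F OR F).
(b) site inspected — met.
(c) not (weather ok) — satisfied.
So (2) is not satisfied (F AND T AND T).
Overall = F OR F = false.
Exception (start within hours) — not satisfied.
Result: main false OR exception false → false.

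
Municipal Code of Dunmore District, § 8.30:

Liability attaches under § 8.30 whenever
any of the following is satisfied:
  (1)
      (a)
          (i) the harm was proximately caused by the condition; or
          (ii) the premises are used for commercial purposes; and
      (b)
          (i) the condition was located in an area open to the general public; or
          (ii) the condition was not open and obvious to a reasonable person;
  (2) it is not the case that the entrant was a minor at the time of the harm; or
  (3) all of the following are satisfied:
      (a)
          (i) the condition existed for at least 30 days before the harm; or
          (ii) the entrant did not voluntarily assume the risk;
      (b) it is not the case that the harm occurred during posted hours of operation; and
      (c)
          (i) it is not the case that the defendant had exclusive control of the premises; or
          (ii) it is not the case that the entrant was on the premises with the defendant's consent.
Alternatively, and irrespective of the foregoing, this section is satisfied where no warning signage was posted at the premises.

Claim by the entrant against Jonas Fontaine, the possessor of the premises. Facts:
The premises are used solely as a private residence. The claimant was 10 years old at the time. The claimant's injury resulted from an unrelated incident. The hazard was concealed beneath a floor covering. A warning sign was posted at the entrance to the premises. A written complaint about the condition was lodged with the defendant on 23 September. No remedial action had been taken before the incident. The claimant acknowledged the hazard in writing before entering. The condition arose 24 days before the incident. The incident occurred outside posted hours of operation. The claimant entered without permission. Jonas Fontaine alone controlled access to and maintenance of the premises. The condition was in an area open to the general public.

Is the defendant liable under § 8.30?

No — not liable.

(i) proximate cause — not met.
(ii) commercial use — fails.
(a): F OR F → false.
(i) public area — holds.
(ii) not open/obvious — satisfied.
(b) = T OR T = true.
(1) = F AND T = false.
(2) not (entrant a minor) — not met.
(i) condition ≥30 days old — not met.
(ii) no assumed risk — fails.
(a): F OR F → false.
(b) not (during posted hours) — holds.
(i) not (exclusive control) — not satisfied.
(ii) not (consent to enter) — satisfied.
(c) = F OR T = true.
(3): F AND T AND T → false.
Overall = F OR F OR F = false.
Exception (no signage posted) — not satisfied.
Result: main false OR exception false → false.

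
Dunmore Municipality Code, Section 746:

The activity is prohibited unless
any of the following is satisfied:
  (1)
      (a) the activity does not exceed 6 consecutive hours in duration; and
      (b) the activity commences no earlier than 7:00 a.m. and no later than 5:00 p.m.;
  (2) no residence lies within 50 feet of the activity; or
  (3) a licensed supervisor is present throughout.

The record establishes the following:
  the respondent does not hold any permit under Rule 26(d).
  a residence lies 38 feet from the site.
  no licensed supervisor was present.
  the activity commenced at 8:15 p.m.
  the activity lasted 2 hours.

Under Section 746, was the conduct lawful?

No — unlawful.

(a) ≤ 6 hrs duration — holds.
(b) start within hours — fails.
(1) = T AND F = false.
(2) no residence in 50 ft — fails.
(3) supervisor present — not satisfied.
Overall: F OR F OR F → false.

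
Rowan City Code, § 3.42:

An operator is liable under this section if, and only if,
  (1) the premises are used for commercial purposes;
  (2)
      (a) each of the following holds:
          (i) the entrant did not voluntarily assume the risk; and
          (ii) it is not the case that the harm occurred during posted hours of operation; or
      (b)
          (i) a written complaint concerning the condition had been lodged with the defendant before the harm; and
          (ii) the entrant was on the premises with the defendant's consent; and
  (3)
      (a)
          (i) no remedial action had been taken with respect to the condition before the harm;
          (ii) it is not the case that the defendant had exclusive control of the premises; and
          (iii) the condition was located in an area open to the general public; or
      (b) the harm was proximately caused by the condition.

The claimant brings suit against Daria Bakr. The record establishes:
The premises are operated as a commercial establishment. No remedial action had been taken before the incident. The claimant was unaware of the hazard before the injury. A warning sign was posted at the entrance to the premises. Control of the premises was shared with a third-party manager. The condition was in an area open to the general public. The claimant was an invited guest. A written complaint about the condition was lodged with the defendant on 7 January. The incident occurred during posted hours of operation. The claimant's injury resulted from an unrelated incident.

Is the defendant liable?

(1) commercial use — satisfied.
(i) no assumed risk — holds.
(ii) not (during posted hours) — fails.
(a) = T AND F = false.
(i) complaint lodged — satisfied.
(ii) consent to enter — holds.
(b): T AND T → true.
So (2) is satisfied (F OR T).
(i) no remedial action — holds.
(ii) not (exclusive control) — met.
(iii) public area — holds.
(a) = T AND T AND T = true.
(b) proximate cause — not met.
(3) = T OR F = true.
Overall = T AND T AND T = true.

Yes — liable.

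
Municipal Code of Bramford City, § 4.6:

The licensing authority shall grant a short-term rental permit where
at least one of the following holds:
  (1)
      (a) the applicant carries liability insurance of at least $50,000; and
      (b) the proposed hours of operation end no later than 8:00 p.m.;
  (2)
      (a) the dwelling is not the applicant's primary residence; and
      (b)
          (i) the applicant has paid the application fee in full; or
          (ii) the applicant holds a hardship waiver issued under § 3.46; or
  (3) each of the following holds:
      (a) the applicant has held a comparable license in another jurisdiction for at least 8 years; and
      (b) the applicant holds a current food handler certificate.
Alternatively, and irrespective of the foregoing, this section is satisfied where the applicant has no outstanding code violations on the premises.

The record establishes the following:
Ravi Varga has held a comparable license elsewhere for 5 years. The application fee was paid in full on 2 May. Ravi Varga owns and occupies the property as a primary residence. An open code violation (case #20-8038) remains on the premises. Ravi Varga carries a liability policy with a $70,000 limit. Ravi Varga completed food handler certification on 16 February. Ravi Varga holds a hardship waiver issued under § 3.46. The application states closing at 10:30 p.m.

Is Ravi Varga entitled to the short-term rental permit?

(a) insurance ≥ $50,000 — holds.
(b) closes by 8 p.m. — not met.
(1) = T AND F = false.
(a) not (primary residence) — fails.
(i) fee paid — satisfied.
(ii) hardship waiver — met.
(b) = T OR T = true.
(2) = F AND T = false.
(a) prior license ≥ 8 yr — not satisfied.
(b) food handler cert. — holds.
(3): F AND T → false.
Overall = F OR F OR F = false.
Exception (no code violations) — not satisfied.
Result: main false OR exception false → false.

No — denied.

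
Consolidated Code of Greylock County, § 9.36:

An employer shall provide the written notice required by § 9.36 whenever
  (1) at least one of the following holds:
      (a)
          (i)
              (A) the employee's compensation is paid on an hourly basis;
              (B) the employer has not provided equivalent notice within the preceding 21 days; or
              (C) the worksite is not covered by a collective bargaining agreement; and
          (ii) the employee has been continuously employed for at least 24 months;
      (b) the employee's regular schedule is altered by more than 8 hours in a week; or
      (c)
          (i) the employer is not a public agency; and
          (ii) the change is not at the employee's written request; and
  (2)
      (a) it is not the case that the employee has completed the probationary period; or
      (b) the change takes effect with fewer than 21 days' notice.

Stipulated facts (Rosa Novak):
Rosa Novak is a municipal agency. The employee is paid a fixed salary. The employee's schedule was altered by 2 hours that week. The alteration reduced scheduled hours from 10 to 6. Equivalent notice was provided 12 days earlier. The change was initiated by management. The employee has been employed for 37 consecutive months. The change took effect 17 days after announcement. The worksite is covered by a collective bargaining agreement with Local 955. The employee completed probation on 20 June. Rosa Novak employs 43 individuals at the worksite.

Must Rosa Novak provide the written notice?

(A) hourly-paid — not satisfied.
(B) no recent notice — not met.
(C) no CBA — not met.
So (i) is not satisfied (F OR F OR F).
(ii) tenure ≥ 24 mo. — met.
(a): F AND T → false.
(b) schedule shift > 8h — not met.
(i) not (public agency) — not satisfied.
(ii) not employee-requested — holds.
(c): F AND T → false.
So (1) is not satisfied (F OR F OR F).
(a) not (past probation) — not satisfied.
(b) < 21 days' notice — satisfied.
(2): F OR T → true.
Overall: F AND T → false.

No — not required.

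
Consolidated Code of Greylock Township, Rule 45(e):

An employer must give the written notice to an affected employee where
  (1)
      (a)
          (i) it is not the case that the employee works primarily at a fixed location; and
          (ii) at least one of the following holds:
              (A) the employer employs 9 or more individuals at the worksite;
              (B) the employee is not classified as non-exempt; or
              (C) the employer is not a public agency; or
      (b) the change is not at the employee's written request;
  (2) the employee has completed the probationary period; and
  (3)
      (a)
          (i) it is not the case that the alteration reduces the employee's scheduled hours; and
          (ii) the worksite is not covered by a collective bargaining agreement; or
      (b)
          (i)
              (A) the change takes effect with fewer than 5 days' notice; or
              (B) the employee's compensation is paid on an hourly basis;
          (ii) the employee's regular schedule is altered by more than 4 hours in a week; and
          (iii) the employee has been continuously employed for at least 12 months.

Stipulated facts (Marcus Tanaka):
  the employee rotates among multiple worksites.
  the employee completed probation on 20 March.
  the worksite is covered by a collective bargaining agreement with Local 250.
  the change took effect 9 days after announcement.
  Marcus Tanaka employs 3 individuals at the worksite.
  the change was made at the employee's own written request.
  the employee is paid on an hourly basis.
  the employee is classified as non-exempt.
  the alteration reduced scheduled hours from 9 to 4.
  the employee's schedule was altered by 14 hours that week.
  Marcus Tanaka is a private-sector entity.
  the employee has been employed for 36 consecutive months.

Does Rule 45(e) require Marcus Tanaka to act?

(i) not (fixed location) — met.
(A) ≥ 9 at site — not satisfied.
(B) not (non-exempt) — fails.
(C) not (public agency) — holds.
So (ii) is satisfied (F OR F OR T).
So (a) is satisfied (T AND T).
(b) not employee-requested — not satisfied.
(1) = T OR F = true.
(2) past probation — met.
(i) not (hours reduced) — not met.
(ii) no CBA — not satisfied.
(a) = F AND F = false.
(A) < 5 days' notice — not met.
(B) hourly-paid — holds.
So (i) is satisfied (F OR T).
(ii) schedule shift > 4h — holds.
(iii) tenure ≥ 12 mo. — satisfied.
(b) = T AND T AND T = true.
(3): F OR T → true.
Overall: T AND T AND T → true.

Yes — required.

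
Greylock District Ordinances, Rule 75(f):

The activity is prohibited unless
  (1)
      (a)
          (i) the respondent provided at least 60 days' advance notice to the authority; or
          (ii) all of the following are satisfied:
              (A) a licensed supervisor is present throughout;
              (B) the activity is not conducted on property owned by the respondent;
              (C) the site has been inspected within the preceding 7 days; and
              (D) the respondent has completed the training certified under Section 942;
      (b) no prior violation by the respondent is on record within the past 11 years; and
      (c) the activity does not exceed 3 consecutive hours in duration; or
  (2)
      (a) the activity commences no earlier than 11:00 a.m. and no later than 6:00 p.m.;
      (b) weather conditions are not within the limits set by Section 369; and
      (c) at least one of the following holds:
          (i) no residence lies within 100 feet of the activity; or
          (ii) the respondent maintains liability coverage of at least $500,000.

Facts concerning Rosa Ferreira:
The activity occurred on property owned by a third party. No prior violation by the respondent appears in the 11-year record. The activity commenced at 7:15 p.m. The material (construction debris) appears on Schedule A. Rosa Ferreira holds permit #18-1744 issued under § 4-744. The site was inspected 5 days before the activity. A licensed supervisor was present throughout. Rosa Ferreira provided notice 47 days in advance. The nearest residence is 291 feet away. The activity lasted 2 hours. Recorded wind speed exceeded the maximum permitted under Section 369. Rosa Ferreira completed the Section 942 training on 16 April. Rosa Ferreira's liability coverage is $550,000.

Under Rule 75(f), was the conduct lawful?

(i) ≥60 days' notice — not met.
(A) supervisor present — met.
(B) not (own property) — satisfied.
(C) site inspected — holds.
(D) training certified — satisfied.
(ii) = T AND T AND T AND T = true.
So (a) is satisfied (F OR T).
(b) no prior violation — satisfied.
(c) ≤ 3 hrs duration — satisfied.
So (1) is satisfied (T AND T AND T).
(a) start within hours — not met.
(b) not (weather ok) — met.
(i) no residence in 100 ft — holds.
(ii) coverage ≥ $500,000 — satisfied.
So (c) is satisfied (T OR T).
So (2) is not satisfied (F AND T AND T).
Overall = T OR F = true.

Yes — lawful.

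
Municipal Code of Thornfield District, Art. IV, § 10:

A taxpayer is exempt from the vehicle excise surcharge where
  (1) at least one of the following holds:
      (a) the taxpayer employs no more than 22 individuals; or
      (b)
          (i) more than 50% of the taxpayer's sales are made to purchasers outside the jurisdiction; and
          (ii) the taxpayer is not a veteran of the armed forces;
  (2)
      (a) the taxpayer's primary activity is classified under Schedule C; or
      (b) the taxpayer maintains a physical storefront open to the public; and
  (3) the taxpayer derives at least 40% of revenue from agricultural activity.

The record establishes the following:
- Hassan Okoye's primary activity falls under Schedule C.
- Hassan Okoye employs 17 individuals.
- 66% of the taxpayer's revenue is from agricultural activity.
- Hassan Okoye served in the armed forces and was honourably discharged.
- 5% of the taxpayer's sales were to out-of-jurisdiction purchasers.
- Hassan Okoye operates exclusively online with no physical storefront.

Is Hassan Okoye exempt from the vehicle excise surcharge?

(a) ≤ 22 employees — holds.
(i) >50% out-of-jur. sales — fails.
(ii) not (veteran) — not met.
(b) = F AND F = false.
(1): T OR F → true.
(a) Schedule C activity — satisfied.
(b) has storefront — not met.
(2) = T OR F = true.
(3) ≥40% agricultural — holds.
Overall = T AND T AND T = true.

Yes — exempt.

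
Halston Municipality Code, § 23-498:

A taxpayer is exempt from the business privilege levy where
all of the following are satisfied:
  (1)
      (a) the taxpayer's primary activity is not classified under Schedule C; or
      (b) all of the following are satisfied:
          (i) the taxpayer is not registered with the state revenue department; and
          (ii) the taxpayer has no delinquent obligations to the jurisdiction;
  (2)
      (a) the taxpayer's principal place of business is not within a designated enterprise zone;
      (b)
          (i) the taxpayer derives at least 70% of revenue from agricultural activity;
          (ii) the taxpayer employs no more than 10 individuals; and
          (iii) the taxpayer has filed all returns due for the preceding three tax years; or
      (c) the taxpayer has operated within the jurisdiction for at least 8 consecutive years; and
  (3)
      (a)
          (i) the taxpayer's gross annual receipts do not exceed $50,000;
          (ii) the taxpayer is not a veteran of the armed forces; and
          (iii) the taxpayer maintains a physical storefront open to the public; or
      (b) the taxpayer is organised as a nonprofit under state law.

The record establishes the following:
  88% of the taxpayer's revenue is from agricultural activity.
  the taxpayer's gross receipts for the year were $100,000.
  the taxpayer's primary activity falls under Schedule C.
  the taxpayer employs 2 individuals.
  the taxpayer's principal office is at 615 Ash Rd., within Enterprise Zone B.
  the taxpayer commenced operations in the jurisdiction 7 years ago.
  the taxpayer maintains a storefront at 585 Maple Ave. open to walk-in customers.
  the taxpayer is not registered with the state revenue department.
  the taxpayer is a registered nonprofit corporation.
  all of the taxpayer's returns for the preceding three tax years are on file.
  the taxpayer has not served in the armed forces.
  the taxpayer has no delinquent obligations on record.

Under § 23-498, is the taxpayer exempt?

(a) not (Schedule C activity) — not met.
(i) not (state-registered) — satisfied.
(ii) no delinquency — satisfied.
So (b) is satisfied (T AND T).
(1) = F OR T = true.
(a) not (in enterprise zone) — not satisfied.
(i) ≥70% agricultural — holds.
(ii) ≤ 10 employees — holds.
(iii) returns current — satisfied.
So (b) is satisfied (T AND T AND T).
(c) ≥ 8 yrs in jurisdiction — not met.
(2) = F OR T OR F = true.
(i) receipts ≤ $50,000 — not satisfied.
(ii) not (veteran) — met.
(iii) has storefront — met.
(a): F AND T AND T → false.
(b) nonprofit — met.
So (3) is satisfied (F OR T).
Overall = T AND T AND T = true.

Yes — exempt.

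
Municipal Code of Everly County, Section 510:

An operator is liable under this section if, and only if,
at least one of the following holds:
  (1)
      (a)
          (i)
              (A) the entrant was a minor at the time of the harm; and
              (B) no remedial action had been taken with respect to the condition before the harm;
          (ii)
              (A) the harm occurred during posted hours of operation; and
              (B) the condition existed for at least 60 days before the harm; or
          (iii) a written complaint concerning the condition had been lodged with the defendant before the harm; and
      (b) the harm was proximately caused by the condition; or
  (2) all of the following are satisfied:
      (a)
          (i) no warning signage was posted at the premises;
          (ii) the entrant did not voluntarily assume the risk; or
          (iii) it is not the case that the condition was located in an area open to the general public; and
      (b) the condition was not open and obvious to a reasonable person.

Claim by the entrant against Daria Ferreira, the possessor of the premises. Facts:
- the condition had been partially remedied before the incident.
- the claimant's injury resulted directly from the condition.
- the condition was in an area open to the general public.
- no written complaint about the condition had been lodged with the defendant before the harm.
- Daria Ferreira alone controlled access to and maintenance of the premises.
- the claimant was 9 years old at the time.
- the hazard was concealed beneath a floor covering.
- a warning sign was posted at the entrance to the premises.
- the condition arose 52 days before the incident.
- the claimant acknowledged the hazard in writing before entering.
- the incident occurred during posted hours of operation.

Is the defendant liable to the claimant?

(A) entrant a minor — holds.
(B) no remedial action — not satisfied.
So (i) is not satisfied (T AND F).
(A) during posted hours — met.
(B) condition ≥60 days old — not satisfied.
(ii) = T AND F = false.
(iii) complaint lodged — not satisfied.
So (a) is not satisfied (F OR F OR F).
(b) proximate cause — satisfied.
(1) = F AND T = false.
(i) no signage posted — fails.
(ii) no assumed risk — not satisfied.
(iii) not (public area) — not satisfied.
(a) = F OR F OR F = false.
(b) not open/obvious — holds.
(2): F AND T → false.
So Overall is not satisfied (F OR F).

No — not liable.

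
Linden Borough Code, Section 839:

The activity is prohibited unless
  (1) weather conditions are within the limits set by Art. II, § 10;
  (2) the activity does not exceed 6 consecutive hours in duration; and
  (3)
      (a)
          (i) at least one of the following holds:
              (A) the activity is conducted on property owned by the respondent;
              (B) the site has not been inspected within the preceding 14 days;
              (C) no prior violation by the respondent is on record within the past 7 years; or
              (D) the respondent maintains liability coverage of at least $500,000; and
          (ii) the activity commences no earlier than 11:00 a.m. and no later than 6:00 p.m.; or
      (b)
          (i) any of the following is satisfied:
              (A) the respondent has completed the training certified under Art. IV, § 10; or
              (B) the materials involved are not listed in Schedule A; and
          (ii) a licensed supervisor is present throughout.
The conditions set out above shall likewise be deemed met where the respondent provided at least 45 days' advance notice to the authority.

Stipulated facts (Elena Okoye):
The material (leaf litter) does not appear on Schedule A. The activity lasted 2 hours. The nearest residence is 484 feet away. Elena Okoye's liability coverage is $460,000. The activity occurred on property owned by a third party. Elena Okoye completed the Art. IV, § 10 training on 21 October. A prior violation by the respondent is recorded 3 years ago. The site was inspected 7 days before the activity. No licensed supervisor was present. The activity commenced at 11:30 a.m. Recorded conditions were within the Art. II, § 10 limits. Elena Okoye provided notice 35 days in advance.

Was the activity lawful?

(1) weather ok — met.
(2) ≤ 6 hrs duration — met.
(A) own property — not met.
(B) not (site inspected) — fails.
(C) no prior violation — not met.
(D) coverage ≥ $500,000 — not satisfied.
So (i) is not satisfied (F OR F OR F OR F).
(ii) start within hours — met.
So (a) is not satisfied (F AND T).
(A) training certified — satisfied.
(B) not (Schedule A material) — met.
So (i) is satisfied (T OR T).
(ii) supervisor present — not met.
(b): T AND F → false.
(3) = F OR F = false.
Overall: T AND T AND F → false.
Exception (≥45 days' notice) — not satisfied.
Result: main false OR exception false → false.

No — unlawful.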